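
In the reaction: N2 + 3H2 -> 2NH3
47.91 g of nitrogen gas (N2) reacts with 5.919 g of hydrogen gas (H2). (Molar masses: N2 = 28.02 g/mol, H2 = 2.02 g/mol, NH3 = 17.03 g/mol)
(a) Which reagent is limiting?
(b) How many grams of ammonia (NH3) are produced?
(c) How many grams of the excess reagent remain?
(a) H2, (b) 33.27 g, (c) 20.54 g

Moles of N2 = 47.91 g ÷ 28.02 g/mol = 1.70985 mol
Moles of H2 = 5.919 g ÷ 2.02 g/mol = 2.9302 mol
Moles ÷ coefficient: N2: 1.70985/1 = 1.71, H2: 2.9302/3 = 0.9767
(a) H2 has the smaller value, so H2 is the limiting reagent.
(b) Moles of NH3 = 2.9302 mol H2 × (2/3) = 1.95347 mol; mass = 1.95347 mol × 17.03 g/mol = 33.27 g
(c) N2 consumed = 2.9302 × (1/3) = 0.976733 mol; remaining = 1.70985 − 0.976733 = 0.733117 mol; mass = 0.733117 mol × 28.02 g/mol = 20.54 g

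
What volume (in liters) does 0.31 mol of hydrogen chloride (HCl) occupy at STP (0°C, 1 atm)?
At STP, 1 mol of gas occupies 22.4 L
Volume = 0.31 mol × 22.4 L/mol = 6.94 L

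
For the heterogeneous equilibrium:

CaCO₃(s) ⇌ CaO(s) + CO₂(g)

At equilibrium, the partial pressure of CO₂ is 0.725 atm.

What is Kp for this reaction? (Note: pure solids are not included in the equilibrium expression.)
K_p = 0.725

Solids (CaCO₃, CaO) have activity 1 and are excluded.
Kp = P(CO₂) = 0.725.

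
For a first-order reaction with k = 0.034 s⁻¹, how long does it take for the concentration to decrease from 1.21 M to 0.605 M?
20.39 s

From ln[A] = ln[A]₀ - k·t: t = ln([A]₀/[A])/k = ln(1.21/0.605)/0.034 = ln(2.0000)/0.034 = 0.6931/0.034 = 20.39 s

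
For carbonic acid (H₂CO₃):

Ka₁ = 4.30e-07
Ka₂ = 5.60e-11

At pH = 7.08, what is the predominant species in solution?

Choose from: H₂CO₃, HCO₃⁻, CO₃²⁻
HCO₃⁻

pKa1 = 6.37, pKa2 = 10.25. Each pKa is the crossover between adjacent species; pH = 7.08 lies in the region where HCO₃⁻ predominates.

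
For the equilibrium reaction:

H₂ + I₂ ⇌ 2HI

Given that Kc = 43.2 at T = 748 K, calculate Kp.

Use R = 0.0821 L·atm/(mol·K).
K_p = 43.2000

Δn = (moles gaseous products) − (moles gaseous reactants) = 0
T = 748 K; RT = 0.0821 × 748 = 61.4108
Kp = Kc·(RT)^Δn = 43.2 × (61.4108)^0 = 43.2 × 1 = 43.2000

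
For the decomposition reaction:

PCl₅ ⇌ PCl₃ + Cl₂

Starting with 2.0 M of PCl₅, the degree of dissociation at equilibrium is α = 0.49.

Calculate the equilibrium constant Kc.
K_c = 0.9416

x = α·[A]₀ = 0.49 × 2.0 = 0.98 M dissociated.
At eq: [PCl₅] = 2.0 − 0.98 = 1.02 M; [PCl₃] = [Cl₂] = x = 0.98 M.
Kc = [PCl₃][Cl₂]/[PCl₅] = (0.98)²/1.02 = 0.9416.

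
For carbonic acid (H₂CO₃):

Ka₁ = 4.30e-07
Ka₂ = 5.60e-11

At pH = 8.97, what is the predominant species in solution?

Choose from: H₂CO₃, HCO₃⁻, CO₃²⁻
HCO₃⁻

pKa1 = 6.37, pKa2 = 10.25. Each pKa is the crossover between adjacent species; pH = 8.97 lies in the region where HCO₃⁻ predominates.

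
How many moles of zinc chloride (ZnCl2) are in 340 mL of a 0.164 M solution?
Moles = Molarity × Volume (L)
Moles = 0.164 M × 0.34 L = 0.05576 mol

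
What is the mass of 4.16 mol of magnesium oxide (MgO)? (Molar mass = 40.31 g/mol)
Mass = 4.16 mol × 40.31 g/mol = 167.7 g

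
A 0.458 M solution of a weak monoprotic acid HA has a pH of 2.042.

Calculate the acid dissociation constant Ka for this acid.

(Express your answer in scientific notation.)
K_a = 1.84e-04

[H⁺] = 10^(−pH) = 10^(−2.042) = 9.078e-03 M. For HA ⇌ H⁺ + A⁻, Ka = x²/(C − x) = (9.078e-03)²/(0.458 − 9.078e-03) = 1.84e-04.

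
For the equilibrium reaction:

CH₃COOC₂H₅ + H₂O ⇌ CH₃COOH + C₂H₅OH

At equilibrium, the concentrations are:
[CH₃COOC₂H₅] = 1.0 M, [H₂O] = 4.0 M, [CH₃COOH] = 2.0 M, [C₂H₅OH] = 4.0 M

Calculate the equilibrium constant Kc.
K_c = 2.0000

Kc = ([CH₃COOH] × [C₂H₅OH]) / ([CH₃COOC₂H₅] × [H₂O])
   = ((2.0)·(4.0)) / ((1.0)·(4.0))
   = 8 / 4 = 2.0000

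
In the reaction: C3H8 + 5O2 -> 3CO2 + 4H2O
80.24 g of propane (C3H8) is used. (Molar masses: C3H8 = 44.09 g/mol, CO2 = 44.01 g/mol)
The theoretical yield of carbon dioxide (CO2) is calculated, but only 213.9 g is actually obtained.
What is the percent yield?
Moles of C3H8 = 80.24 g ÷ 44.09 g/mol = 1.81991 mol
Mole ratio: 3 mol CO2 / 1 mol C3H8
Moles of CO2 = 1.81991 × (3/1) = 5.45974 mol
Theoretical yield = 5.45974 mol × 44.01 g/mol = 240.28 g
Actual yield = 213.9 g
Percent yield = (213.9 / 240.28) × 100% = 89.0%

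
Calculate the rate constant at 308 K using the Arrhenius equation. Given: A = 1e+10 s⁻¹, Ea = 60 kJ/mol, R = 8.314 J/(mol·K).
6.67e-01 s⁻¹

k = A·exp(-Ea/(R·T)) = 1e+10·exp(-60000/(8.314·308)) = 1e+10·exp(-23.4310) = 1e+10·6.6689e-11 = 6.67e-01 s⁻¹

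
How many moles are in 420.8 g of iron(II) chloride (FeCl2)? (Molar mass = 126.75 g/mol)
Moles = 420.8 g ÷ 126.75 g/mol = 3.32 mol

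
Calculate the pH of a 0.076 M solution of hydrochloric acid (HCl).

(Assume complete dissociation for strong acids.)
pH = 1.12

[H⁺] = 0.076 M for strong acid. pH = -log[H⁺] = -log(0.076)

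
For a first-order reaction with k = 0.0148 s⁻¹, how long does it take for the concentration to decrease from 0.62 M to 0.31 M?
46.83 s

From ln[A] = ln[A]₀ - k·t: t = ln([A]₀/[A])/k = ln(0.62/0.31)/0.0148 = ln(2.0000)/0.0148 = 0.6931/0.0148 = 46.83 s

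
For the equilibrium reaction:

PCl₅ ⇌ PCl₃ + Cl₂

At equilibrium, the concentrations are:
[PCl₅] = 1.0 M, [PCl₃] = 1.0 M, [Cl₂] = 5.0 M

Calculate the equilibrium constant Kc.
K_c = 5.0000

Kc = ([PCl₃] × [Cl₂]) / ([PCl₅])
   = ((1.0)·(5.0)) / ((1.0))
   = 5 / 1 = 5.0000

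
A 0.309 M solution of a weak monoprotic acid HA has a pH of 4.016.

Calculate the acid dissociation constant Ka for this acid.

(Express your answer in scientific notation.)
K_a = 3.01e-08

[H⁺] = 10^(−pH) = 10^(−4.016) = 9.638e-05 M. For HA ⇌ H⁺ + A⁻, Ka = x²/(C − x) = (9.638e-05)²/(0.309 − 9.638e-05) = 3.01e-08.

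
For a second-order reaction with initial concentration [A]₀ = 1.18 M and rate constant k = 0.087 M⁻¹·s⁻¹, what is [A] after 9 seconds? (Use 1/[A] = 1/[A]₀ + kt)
0.6133 M

1/[A] = 1/[A]₀ + k·t = 1/1.18 + (0.087)·(9) = 0.8475 + 0.7830 = 1.6305
[A] = 1/1.6305 = 0.6133 M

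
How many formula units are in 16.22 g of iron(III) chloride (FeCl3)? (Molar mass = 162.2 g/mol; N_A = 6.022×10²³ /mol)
Moles = 16.22 g ÷ 162.2 g/mol = 0.1 mol
Formula units = 0.1 mol × 6.022×10²³ /mol = 6.022e+22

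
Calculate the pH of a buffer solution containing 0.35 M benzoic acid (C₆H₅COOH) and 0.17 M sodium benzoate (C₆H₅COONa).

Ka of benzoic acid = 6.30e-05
pH = 3.89

pKa = -log(6.30e-05) = 4.20. pH = pKa + log([A⁻]/[HA]) = 4.20 + log(0.17/0.35)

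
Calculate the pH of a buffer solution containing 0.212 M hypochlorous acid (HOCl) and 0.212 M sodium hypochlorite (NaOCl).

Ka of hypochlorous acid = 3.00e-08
pH = 7.52

pKa = -log(3.00e-08) = 7.52. pH = pKa + log([A⁻]/[HA]) = 7.52 + log(0.212/0.212)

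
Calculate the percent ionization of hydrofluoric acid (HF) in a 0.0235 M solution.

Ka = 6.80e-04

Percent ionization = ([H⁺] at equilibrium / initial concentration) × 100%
Percent ionization = 15.6%

Let x = [H⁺]. Ka = x²/(C - x) ⇒ x² + (6.80e-04)x - (6.80e-04)(0.0235) = 0. x = 3.6719e-03. Percent = (3.6719e-03/0.0235) × 100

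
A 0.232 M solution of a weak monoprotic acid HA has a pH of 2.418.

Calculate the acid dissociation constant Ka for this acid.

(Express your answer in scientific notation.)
K_a = 6.39e-05

[H⁺] = 10^(−pH) = 10^(−2.418) = 3.819e-03 M. For HA ⇌ H⁺ + A⁻, Ka = x²/(C − x) = (3.819e-03)²/(0.232 − 3.819e-03) = 6.39e-05.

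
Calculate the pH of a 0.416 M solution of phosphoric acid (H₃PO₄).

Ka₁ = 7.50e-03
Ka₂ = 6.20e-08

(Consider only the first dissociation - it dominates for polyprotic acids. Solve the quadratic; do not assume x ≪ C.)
pH = 1.28

x² + Ka₁·x − Ka₁·C = 0 with Ka₁ = 7.50e-03, C = 0.416.
x = (−Ka₁ + √(Ka₁² + 4·Ka₁·C))/2 = 5.2233e-02 M, so pH = 1.28.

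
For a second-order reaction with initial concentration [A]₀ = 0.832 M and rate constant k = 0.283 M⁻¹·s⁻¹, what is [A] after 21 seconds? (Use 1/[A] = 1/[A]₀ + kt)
0.1400 M

1/[A] = 1/[A]₀ + k·t = 1/0.832 + (0.283)·(21) = 1.2019 + 5.9430 = 7.1449
[A] = 1/7.1449 = 0.1400 M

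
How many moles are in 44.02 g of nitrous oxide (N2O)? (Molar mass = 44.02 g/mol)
Moles = 44.02 g ÷ 44.02 g/mol = 1 mol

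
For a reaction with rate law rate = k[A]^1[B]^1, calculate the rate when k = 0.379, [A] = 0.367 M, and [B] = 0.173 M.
0.02406 M/s

rate = k·[A]^1·[B]^1 = 0.379·(0.367)^1·(0.173)^1 = 0.379·0.367·0.173 = 0.02406 M/s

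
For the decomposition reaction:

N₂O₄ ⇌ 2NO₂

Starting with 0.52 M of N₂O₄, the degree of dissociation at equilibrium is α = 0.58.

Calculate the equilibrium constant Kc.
K_c = 1.6660

x = α·[A]₀ = 0.58 × 0.52 = 0.3016 M dissociated.
At eq: [N₂O₄] = 0.52 − 0.3016 = 0.2184 M; [NO₂] = 2x = 0.6032 M.
Kc = [NO₂]²/[N₂O₄] = (0.6032)²/0.2184 = 1.666.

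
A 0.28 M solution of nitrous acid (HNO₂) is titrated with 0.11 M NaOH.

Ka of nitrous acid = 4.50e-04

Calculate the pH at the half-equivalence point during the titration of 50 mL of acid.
pH = pKa = 3.35

At the half-equivalence point, [HA] = [A⁻], so by Henderson–Hasselbalch pH = pKa + log(1) = pKa.
pKa = −log(4.50e-04) = 3.35.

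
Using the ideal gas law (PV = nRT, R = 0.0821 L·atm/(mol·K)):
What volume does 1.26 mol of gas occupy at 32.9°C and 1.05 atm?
T = 32.9°C + 273.15 = 306.05 K
V = nRT/P = (1.26 × 0.0821 × 306.05) / 1.05
V = 30.15 L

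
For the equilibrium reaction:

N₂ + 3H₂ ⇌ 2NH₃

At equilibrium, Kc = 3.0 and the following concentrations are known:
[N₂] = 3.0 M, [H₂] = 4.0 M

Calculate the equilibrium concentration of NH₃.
[NH₃] = 24.0000 M

Kc = ([NH₃]^2) / ([N₂] × [H₂]^3) = 3.0
[NH₃]^2 = Kc · (reactant terms)/(other product terms) = 3.0 · 192 / 1 = 576
[NH₃] = (576)^(1/2) = 24.0000 M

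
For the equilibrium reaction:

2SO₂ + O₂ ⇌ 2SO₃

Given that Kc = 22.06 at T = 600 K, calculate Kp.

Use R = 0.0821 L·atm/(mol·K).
K_p = 0.4478

Δn = (moles gaseous products) − (moles gaseous reactants) = -1
T = 600 K; RT = 0.0821 × 600 = 49.26
Kp = Kc·(RT)^Δn = 22.06 × (49.26)^-1 = 22.06 × 0.0203004 = 0.4478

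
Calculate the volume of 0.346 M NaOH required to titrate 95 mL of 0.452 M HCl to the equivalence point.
V_{base} = 124.1 mL

At equivalence: moles acid = moles base.
moles HCl = 0.452 M × 0.095 L = 0.04294 mol
V_NaOH = 0.04294 mol ÷ 0.346 M = 0.1241 L = 124.1 mL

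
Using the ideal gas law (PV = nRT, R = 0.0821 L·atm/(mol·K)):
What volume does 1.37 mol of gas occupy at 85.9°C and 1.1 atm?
T = 85.9°C + 273.15 = 359.05 K
V = nRT/P = (1.37 × 0.0821 × 359.05) / 1.1
V = 36.71 L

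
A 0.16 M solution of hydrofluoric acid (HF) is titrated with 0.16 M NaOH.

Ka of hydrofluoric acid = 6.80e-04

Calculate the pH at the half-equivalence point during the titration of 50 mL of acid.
pH = pKa = 3.17

At the half-equivalence point, [HA] = [A⁻], so by Henderson–Hasselbalch pH = pKa + log(1) = pKa.
pKa = −log(6.80e-04) = 3.17.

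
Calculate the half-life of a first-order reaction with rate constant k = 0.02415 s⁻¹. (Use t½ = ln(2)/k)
28.70 s

t½ = ln(2)/k = 0.6931/0.02415 = 28.70 s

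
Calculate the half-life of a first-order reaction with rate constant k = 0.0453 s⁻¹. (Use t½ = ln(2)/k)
15.30 s

t½ = ln(2)/k = 0.6931/0.0453 = 15.30 s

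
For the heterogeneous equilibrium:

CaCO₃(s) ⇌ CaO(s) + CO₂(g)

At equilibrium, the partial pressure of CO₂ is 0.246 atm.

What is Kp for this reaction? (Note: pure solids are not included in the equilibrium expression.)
K_p = 0.246

Solids (CaCO₃, CaO) have activity 1 and are excluded.
Kp = P(CO₂) = 0.246.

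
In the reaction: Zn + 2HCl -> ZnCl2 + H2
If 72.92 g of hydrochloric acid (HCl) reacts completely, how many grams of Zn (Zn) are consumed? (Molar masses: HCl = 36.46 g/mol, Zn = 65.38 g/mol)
Moles of HCl = 72.92 g ÷ 36.46 g/mol = 2 mol
Mole ratio: 1 mol Zn / 2 mol HCl
Moles of Zn = 2 × (1/2) = 1 mol
Mass of Zn = 1 mol × 65.38 g/mol = 65.38 g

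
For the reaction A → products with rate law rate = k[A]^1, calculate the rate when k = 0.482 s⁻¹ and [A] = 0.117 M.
0.05639 M/s

rate = k·[A]^1 = 0.482·(0.117)^1 = 0.482·0.117 = 0.05639 M/s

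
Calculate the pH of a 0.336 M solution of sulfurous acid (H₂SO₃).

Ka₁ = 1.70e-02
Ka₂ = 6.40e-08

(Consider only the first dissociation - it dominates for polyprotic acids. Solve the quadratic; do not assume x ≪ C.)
pH = 1.17

x² + Ka₁·x − Ka₁·C = 0 with Ka₁ = 1.70e-02, C = 0.336.
x = (−Ka₁ + √(Ka₁² + 4·Ka₁·C))/2 = 6.7554e-02 M, so pH = 1.17.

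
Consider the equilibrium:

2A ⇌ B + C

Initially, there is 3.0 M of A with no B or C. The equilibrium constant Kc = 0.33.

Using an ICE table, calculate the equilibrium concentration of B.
[B] = 0.802 M

ICE: [A] = 3.0 − 2x, [B] = [C] = x.
Kc = x²/(3.0 − 2x)² = 0.33 ⇒ √Kc = x/(3.0 − 2x).
x = √0.33·3.0/(1 + 2√0.33) = 0.57446·3.0/2.1489 = 0.80197.
[B] = x = 0.802 M.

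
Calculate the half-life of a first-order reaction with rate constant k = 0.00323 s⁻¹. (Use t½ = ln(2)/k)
214.60 s

t½ = ln(2)/k = 0.6931/0.00323 = 214.60 s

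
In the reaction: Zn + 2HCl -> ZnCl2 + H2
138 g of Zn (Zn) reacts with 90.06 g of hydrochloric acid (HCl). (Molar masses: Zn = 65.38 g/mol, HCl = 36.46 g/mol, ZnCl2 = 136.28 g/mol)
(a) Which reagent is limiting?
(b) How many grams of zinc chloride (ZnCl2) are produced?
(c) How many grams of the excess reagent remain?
(a) HCl, (b) 168.3 g, (c) 57.25 g

Moles of Zn = 138 g ÷ 65.38 g/mol = 2.11074 mol
Moles of HCl = 90.06 g ÷ 36.46 g/mol = 2.4701 mol
Moles ÷ coefficient: Zn: 2.11074/1 = 2.111, HCl: 2.4701/2 = 1.235
(a) HCl has the smaller value, so HCl is the limiting reagent.
(b) Moles of ZnCl2 = 2.4701 mol HCl × (1/2) = 1.23505 mol; mass = 1.23505 mol × 136.28 g/mol = 168.3 g
(c) Zn consumed = 2.4701 × (1/2) = 1.23505 mol; remaining = 2.11074 − 1.23505 = 0.875685 mol; mass = 0.875685 mol × 65.38 g/mol = 57.25 g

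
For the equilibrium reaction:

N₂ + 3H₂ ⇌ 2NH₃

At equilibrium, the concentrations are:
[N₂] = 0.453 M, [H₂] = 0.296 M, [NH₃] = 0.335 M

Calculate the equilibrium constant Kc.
K_c = 9.5525

Kc = ([NH₃]^2) / ([N₂] × [H₂]^3)
   = ((0.335)^2) / ((0.453)·(0.296)^3)
   = 0.11223 / 0.011748 = 9.5525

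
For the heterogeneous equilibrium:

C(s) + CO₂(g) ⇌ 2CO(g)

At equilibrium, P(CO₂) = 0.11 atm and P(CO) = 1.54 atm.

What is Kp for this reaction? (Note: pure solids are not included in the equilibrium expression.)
K_p = 21.560

Solid C is excluded.
Kp = P(CO)²/P(CO₂) = (1.54)²/0.11 = 2.372/0.11 = 21.560.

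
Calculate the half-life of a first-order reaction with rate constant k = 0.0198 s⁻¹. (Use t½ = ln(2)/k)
35.01 s

t½ = ln(2)/k = 0.6931/0.0198 = 35.01 s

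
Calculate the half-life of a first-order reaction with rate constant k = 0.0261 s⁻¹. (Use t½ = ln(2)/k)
26.56 s

t½ = ln(2)/k = 0.6931/0.0261 = 26.56 s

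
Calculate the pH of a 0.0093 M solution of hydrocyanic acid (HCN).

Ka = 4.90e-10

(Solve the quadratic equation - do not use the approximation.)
pH = 5.67

x² + Ka×x - Ka×C = 0. Using quadratic formula: [H⁺] = 2.1345e-06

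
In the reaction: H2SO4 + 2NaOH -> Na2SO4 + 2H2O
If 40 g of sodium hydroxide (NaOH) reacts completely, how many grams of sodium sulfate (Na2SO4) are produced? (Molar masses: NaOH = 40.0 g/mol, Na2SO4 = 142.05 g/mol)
Moles of NaOH = 40 g ÷ 40.0 g/mol = 1 mol
Mole ratio: 1 mol Na2SO4 / 2 mol NaOH
Moles of Na2SO4 = 1 × (1/2) = 0.5 mol
Mass of Na2SO4 = 0.5 mol × 142.05 g/mol = 71.03 g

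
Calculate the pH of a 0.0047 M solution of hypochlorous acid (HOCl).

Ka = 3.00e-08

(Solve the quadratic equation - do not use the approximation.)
pH = 4.93

x² + Ka×x - Ka×C = 0. Using quadratic formula: [H⁺] = 1.1859e-05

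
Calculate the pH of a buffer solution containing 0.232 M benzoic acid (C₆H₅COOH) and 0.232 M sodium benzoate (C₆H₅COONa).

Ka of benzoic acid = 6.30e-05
pH = 4.20

pKa = -log(6.30e-05) = 4.20. pH = pKa + log([A⁻]/[HA]) = 4.20 + log(0.232/0.232)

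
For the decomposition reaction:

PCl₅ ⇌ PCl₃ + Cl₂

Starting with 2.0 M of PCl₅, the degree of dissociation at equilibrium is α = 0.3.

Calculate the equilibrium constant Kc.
K_c = 0.2571

x = α·[A]₀ = 0.3 × 2.0 = 0.6 M dissociated.
At eq: [PCl₅] = 2.0 − 0.6 = 1.4 M; [PCl₃] = [Cl₂] = x = 0.6 M.
Kc = [PCl₃][Cl₂]/[PCl₅] = (0.6)²/1.4 = 0.2571.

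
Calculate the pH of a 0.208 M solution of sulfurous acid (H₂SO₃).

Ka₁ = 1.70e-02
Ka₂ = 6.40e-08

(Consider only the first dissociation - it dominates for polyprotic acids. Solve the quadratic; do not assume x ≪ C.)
pH = 1.29

x² + Ka₁·x − Ka₁·C = 0 with Ka₁ = 1.70e-02, C = 0.208.
x = (−Ka₁ + √(Ka₁² + 4·Ka₁·C))/2 = 5.1569e-02 M, so pH = 1.29.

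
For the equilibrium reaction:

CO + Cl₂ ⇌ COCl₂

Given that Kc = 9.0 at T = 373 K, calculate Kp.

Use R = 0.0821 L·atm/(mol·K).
K_p = 0.2939

Δn = (moles gaseous products) − (moles gaseous reactants) = -1
T = 373 K; RT = 0.0821 × 373 = 30.6233
Kp = Kc·(RT)^Δn = 9.0 × (30.6233)^-1 = 9.0 × 0.0326549 = 0.2939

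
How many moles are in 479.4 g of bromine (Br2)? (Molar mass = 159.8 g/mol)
Moles = 479.4 g ÷ 159.8 g/mol = 3 mol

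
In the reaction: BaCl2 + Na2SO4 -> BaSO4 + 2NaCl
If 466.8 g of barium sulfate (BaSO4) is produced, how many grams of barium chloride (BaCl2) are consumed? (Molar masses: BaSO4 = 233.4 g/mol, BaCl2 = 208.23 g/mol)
Moles of BaSO4 = 466.8 g ÷ 233.4 g/mol = 2 mol
Mole ratio: 1 mol BaCl2 / 1 mol BaSO4
Moles of BaCl2 = 2 × (1/1) = 2 mol
Mass of BaCl2 = 2 mol × 208.23 g/mol = 416.5 g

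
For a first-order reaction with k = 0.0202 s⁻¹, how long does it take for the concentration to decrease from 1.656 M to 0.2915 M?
86.00 s

From ln[A] = ln[A]₀ - k·t: t = ln([A]₀/[A])/k = ln(1.656/0.2915)/0.0202 = ln(5.6810)/0.0202 = 1.7371/0.0202 = 86.00 s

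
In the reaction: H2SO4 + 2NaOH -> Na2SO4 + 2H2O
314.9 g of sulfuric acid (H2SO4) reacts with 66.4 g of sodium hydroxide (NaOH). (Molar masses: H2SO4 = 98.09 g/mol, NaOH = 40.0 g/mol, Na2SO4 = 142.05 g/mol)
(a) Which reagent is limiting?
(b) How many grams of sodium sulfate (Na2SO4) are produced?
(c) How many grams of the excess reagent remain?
(a) NaOH, (b) 117.9 g, (c) 233.5 g

Moles of H2SO4 = 314.9 g ÷ 98.09 g/mol = 3.21032 mol
Moles of NaOH = 66.4 g ÷ 40.0 g/mol = 1.66 mol
Moles ÷ coefficient: H2SO4: 3.21032/1 = 3.21, NaOH: 1.66/2 = 0.83
(a) NaOH has the smaller value, so NaOH is the limiting reagent.
(b) Moles of Na2SO4 = 1.66 mol NaOH × (1/2) = 0.83 mol; mass = 0.83 mol × 142.05 g/mol = 117.9 g
(c) H2SO4 consumed = 1.66 × (1/2) = 0.83 mol; remaining = 3.21032 − 0.83 = 2.38032 mol; mass = 2.38032 mol × 98.09 g/mol = 233.5 g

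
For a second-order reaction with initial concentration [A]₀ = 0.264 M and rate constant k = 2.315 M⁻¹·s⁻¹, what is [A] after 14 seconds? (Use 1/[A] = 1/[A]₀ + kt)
0.0276 M

1/[A] = 1/[A]₀ + k·t = 1/0.264 + (2.315)·(14) = 3.7879 + 32.4100 = 36.1979
[A] = 1/36.1979 = 0.0276 M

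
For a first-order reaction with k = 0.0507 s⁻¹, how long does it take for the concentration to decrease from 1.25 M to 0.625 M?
13.67 s

From ln[A] = ln[A]₀ - k·t: t = ln([A]₀/[A])/k = ln(1.25/0.625)/0.0507 = ln(2.0000)/0.0507 = 0.6931/0.0507 = 13.67 s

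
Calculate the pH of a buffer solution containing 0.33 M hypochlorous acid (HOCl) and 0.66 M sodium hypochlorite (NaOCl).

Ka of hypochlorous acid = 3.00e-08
pH = 7.82

pKa = -log(3.00e-08) = 7.52. pH = pKa + log([A⁻]/[HA]) = 7.52 + log(0.66/0.33)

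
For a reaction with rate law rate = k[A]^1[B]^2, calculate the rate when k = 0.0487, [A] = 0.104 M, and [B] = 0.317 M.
0.000509 M/s

rate = k·[A]^1·[B]^2 = 0.0487·(0.104)^1·(0.317)^2 = 0.0487·0.104·0.100489 = 0.000509 M/s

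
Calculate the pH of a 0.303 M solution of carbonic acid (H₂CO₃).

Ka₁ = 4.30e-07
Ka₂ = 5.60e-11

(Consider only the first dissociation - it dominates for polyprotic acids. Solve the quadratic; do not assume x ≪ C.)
pH = 3.44

x² + Ka₁·x − Ka₁·C = 0 with Ka₁ = 4.30e-07, C = 0.303.
x = (−Ka₁ + √(Ka₁² + 4·Ka₁·C))/2 = 3.6074e-04 M, so pH = 3.44.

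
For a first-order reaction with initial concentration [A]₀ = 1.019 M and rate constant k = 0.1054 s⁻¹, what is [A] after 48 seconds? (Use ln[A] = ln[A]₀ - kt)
0.0065 M

ln[A] = ln[A]₀ - k·t = ln(1.019) - (0.1054)·(48) = 0.0188 - 5.0592 = -5.0404
[A] = e^(-5.0404) = 0.0065 M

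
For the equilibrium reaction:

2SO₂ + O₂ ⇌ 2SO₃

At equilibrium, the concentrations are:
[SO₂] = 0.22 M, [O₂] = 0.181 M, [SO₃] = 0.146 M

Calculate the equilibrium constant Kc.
K_c = 2.4332

Kc = ([SO₃]^2) / ([SO₂]^2 × [O₂])
   = ((0.146)^2) / ((0.22)^2·(0.181))
   = 0.021316 / 0.0087604 = 2.4332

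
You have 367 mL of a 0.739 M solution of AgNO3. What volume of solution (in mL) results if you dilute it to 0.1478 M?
Using M₁V₁ = M₂V₂:
0.739 × 367 = 0.1478 × V₂
V₂ = (0.739 × 367) / 0.1478 = 1835 mL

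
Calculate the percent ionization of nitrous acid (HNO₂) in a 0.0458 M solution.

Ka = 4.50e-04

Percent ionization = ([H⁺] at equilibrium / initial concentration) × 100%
Percent ionization = 9.43%

Let x = [H⁺]. Ka = x²/(C - x) ⇒ x² + (4.50e-04)x - (4.50e-04)(0.0458) = 0. x = 4.3204e-03. Percent = (4.3204e-03/0.0458) × 100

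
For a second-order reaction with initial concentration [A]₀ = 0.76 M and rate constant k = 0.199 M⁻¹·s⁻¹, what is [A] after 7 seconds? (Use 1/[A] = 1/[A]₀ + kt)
0.3692 M

1/[A] = 1/[A]₀ + k·t = 1/0.76 + (0.199)·(7) = 1.3158 + 1.3930 = 2.7088
[A] = 1/2.7088 = 0.3692 M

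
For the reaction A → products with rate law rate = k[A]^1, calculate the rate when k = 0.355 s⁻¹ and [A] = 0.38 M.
0.1349 M/s

rate = k·[A]^1 = 0.355·(0.38)^1 = 0.355·0.38 = 0.1349 M/s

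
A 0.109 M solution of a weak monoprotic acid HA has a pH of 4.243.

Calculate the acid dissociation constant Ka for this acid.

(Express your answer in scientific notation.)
K_a = 3.00e-08

[H⁺] = 10^(−pH) = 10^(−4.243) = 5.715e-05 M. For HA ⇌ H⁺ + A⁻, Ka = x²/(C − x) = (5.715e-05)²/(0.109 − 5.715e-05) = 3.00e-08.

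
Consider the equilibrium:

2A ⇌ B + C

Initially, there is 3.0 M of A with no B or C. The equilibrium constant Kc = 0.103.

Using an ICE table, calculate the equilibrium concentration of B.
[B] = 0.586 M

ICE: [A] = 3.0 − 2x, [B] = [C] = x.
Kc = x²/(3.0 − 2x)² = 0.103 ⇒ √Kc = x/(3.0 − 2x).
x = √0.103·3.0/(1 + 2√0.103) = 0.32094·3.0/1.6419 = 0.58641.
[B] = x = 0.586 M.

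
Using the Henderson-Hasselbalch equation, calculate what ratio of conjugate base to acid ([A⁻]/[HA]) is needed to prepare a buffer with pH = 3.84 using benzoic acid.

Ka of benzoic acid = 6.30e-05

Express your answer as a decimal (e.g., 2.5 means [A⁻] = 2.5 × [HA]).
[A⁻]/[HA] = 0.436

pKa = −log(6.30e-05) = 4.2007. pH = pKa + log([A⁻]/[HA]). 3.84 = 4.2007 + log(ratio). log(ratio) = 3.84 − 4.2007 = -0.3607. ratio = 10^(-0.3607) = 0.436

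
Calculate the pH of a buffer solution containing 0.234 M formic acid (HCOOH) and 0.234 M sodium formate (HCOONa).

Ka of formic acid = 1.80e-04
pH = 3.74

pKa = -log(1.80e-04) = 3.74. pH = pKa + log([A⁻]/[HA]) = 3.74 + log(0.234/0.234)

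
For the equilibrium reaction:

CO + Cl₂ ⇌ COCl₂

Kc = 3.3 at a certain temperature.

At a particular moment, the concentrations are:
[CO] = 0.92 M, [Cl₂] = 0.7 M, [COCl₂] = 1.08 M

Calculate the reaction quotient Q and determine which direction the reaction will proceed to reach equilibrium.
Q = 1.677, Q < K, reaction proceeds forward (toward products)

Q = ([COCl₂]) / ([CO] × [Cl₂])
  = ((1.08)) / ((0.92)·(0.7)) = 1.08/0.644 = 1.677
Since Q = 1.677 < Kc = 3.3, the reaction proceeds forward (toward products) to reach equilibrium.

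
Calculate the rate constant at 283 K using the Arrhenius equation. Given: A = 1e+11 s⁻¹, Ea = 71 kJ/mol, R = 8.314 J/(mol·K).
7.85e-03 s⁻¹

k = A·exp(-Ea/(R·T)) = 1e+11·exp(-71000/(8.314·283)) = 1e+11·exp(-30.1760) = 1e+11·7.8473e-14 = 7.85e-03 s⁻¹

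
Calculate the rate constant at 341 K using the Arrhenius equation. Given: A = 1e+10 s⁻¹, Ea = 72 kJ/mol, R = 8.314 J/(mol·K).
9.35e-02 s⁻¹

k = A·exp(-Ea/(R·T)) = 1e+10·exp(-72000/(8.314·341)) = 1e+10·exp(-25.3962) = 1e+10·9.3452e-12 = 9.35e-02 s⁻¹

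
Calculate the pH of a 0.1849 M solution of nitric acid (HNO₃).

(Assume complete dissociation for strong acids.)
pH = 0.73

[H⁺] = 0.1849 M for strong acid. pH = -log[H⁺] = -log(0.1849)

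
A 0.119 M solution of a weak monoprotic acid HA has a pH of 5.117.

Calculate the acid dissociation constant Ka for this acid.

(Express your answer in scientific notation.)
K_a = 4.90e-10

[H⁺] = 10^(−pH) = 10^(−5.117) = 7.638e-06 M. For HA ⇌ H⁺ + A⁻, Ka = x²/(C − x) = (7.638e-06)²/(0.119 − 7.638e-06) = 4.90e-10.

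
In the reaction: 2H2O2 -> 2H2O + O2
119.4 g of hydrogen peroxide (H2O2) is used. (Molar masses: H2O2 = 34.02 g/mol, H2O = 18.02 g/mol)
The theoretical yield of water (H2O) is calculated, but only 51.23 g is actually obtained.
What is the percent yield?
Moles of H2O2 = 119.4 g ÷ 34.02 g/mol = 3.5097 mol
Mole ratio: 2 mol H2O / 2 mol H2O2
Moles of H2O = 3.5097 × (2/2) = 3.5097 mol
Theoretical yield = 3.5097 mol × 18.02 g/mol = 63.245 g
Actual yield = 51.23 g
Percent yield = (51.23 / 63.245) × 100% = 81.0%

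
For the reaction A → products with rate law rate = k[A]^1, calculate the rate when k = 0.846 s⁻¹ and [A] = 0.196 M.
0.1658 M/s

rate = k·[A]^1 = 0.846·(0.196)^1 = 0.846·0.196 = 0.1658 M/s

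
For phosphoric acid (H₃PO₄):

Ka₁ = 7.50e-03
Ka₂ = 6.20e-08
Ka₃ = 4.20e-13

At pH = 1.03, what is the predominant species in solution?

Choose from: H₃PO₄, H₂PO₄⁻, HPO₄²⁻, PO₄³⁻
H₃PO₄

pKa1 = 2.12, pKa2 = 7.21, pKa3 = 12.38. Each pKa is the crossover between adjacent species; pH = 1.03 lies in the region where H₃PO₄ predominates.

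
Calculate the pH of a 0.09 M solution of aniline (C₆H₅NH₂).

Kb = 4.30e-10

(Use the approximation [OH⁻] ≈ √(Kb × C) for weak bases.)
pH = 8.79

[OH⁻] = √(Kb × C) = √(4.30e-10 × 0.09) = 6.2209e-06. pOH = 5.21, pH = 14 - pOH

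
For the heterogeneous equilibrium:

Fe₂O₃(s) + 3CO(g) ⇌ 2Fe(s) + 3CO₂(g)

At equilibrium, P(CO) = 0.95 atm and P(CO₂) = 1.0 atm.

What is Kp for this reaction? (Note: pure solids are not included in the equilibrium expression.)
K_p = 1.166

Solids (Fe₂O₃, Fe) are excluded.
Kp = P(CO₂)³/P(CO)³ = (1.0)³/(0.95)³ = 1/0.8574 = 1.166.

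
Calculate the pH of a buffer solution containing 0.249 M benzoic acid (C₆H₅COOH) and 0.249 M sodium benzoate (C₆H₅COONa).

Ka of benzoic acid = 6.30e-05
pH = 4.20

pKa = -log(6.30e-05) = 4.20. pH = pKa + log([A⁻]/[HA]) = 4.20 + log(0.249/0.249)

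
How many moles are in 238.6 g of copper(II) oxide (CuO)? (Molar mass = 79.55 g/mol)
Moles = 238.6 g ÷ 79.55 g/mol = 2.999 mol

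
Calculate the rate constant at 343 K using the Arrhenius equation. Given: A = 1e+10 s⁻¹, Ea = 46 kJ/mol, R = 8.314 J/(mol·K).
9.87e+02 s⁻¹

k = A·exp(-Ea/(R·T)) = 1e+10·exp(-46000/(8.314·343)) = 1e+10·exp(-16.1307) = 1e+10·9.8746e-08 = 9.87e+02 s⁻¹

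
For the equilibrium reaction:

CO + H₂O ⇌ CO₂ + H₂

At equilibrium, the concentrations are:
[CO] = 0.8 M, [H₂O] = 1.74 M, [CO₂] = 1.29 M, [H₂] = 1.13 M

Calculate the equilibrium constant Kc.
K_c = 1.0472

Kc = ([CO₂] × [H₂]) / ([CO] × [H₂O])
   = ((1.29)·(1.13)) / ((0.8)·(1.74))
   = 1.4577 / 1.392 = 1.0472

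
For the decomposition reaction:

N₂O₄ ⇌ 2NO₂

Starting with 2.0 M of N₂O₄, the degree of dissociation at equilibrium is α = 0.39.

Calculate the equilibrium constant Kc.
K_c = 1.9948

x = α·[A]₀ = 0.39 × 2.0 = 0.78 M dissociated.
At eq: [N₂O₄] = 2.0 − 0.78 = 1.22 M; [NO₂] = 2x = 1.56 M.
Kc = [NO₂]²/[N₂O₄] = (1.56)²/1.22 = 1.995.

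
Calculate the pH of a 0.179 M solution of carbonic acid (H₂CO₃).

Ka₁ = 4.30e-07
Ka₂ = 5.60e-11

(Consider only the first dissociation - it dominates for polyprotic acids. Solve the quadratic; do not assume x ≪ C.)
pH = 3.56

x² + Ka₁·x − Ka₁·C = 0 with Ka₁ = 4.30e-07, C = 0.179.
x = (−Ka₁ + √(Ka₁² + 4·Ka₁·C))/2 = 2.7722e-04 M, so pH = 3.56.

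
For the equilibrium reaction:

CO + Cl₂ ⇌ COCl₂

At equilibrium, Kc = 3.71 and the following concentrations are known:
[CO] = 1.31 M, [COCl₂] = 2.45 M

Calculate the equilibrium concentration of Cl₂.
[Cl₂] = 0.5041 M

Kc = ([COCl₂]) / ([CO] × [Cl₂]) = 3.71
[Cl₂]^1 = (product terms)/(Kc · other reactant terms) = 2.45 / (3.71 · 1.31) = 0.5041
[Cl₂] = 0.5041 M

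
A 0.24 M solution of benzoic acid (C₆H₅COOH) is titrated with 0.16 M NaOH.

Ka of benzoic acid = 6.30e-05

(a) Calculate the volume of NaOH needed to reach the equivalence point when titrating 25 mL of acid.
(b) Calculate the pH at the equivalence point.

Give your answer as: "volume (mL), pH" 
V = 37.5 mL, pH = 8.59

(a) At equivalence: moles acid = moles base.
moles acid = 0.24 × 0.025 = 0.006 mol; V_NaOH = 0.006/0.16 = 0.0375 L = 37.5 mL.
(b) At equivalence, all acid → conjugate base A⁻ at [A⁻] = 0.006/0.0625 = 0.096 M.
Kb = Kw/Ka = 1.0e-14/6.30e-05 = 1.587e-10; [OH⁻] = √(Kb·[A⁻]) = 3.904e-06; pOH = 5.41; pH = 14 − pOH = 8.59.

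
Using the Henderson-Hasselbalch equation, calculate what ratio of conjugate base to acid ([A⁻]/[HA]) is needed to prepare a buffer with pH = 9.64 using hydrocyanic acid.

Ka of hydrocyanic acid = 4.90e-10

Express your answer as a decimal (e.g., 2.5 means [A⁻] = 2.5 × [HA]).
[A⁻]/[HA] = 2.139

pKa = −log(4.90e-10) = 9.3098. pH = pKa + log([A⁻]/[HA]). 9.64 = 9.3098 + log(ratio). log(ratio) = 9.64 − 9.3098 = 0.3302. ratio = 10^(0.3302) = 2.139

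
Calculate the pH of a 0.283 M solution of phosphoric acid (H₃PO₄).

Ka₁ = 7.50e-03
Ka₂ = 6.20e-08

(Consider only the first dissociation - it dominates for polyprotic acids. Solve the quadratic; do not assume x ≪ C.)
pH = 1.37

x² + Ka₁·x − Ka₁·C = 0 with Ka₁ = 7.50e-03, C = 0.283.
x = (−Ka₁ + √(Ka₁² + 4·Ka₁·C))/2 = 4.2473e-02 M, so pH = 1.37.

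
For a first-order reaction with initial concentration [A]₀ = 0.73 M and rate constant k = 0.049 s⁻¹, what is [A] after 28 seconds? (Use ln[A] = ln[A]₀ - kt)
0.1851 M

ln[A] = ln[A]₀ - k·t = ln(0.73) - (0.049)·(28) = -0.3147 - 1.3720 = -1.6867
[A] = e^(-1.6867) = 0.1851 M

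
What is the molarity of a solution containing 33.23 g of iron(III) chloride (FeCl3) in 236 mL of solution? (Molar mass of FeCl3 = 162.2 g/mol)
Moles of FeCl3 = 33.23 g ÷ 162.2 g/mol = 0.204871 mol
Volume = 236 mL = 0.236 L
Molarity = 0.204871 mol ÷ 0.236 L = 0.8681 M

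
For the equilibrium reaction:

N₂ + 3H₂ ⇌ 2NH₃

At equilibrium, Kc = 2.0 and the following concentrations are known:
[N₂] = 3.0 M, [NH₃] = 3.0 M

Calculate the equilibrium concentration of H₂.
[H₂] = 1.1447 M

Kc = ([NH₃]^2) / ([N₂] × [H₂]^3) = 2.0
[H₂]^3 = (product terms)/(Kc · other reactant terms) = 9 / (2.0 · 3) = 1.5
[H₂] = (1.5)^(1/3) = 1.1447 M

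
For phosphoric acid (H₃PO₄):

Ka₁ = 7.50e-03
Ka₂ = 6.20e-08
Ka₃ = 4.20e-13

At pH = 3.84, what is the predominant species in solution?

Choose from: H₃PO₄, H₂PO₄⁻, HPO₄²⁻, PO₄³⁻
H₂PO₄⁻

pKa1 = 2.12, pKa2 = 7.21, pKa3 = 12.38. Each pKa is the crossover between adjacent species; pH = 3.84 lies in the region where H₂PO₄⁻ predominates.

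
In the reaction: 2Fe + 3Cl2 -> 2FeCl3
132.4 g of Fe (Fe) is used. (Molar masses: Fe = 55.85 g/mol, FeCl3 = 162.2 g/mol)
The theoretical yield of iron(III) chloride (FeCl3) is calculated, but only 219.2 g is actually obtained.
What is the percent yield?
Moles of Fe = 132.4 g ÷ 55.85 g/mol = 2.37064 mol
Mole ratio: 2 mol FeCl3 / 2 mol Fe
Moles of FeCl3 = 2.37064 × (2/2) = 2.37064 mol
Theoretical yield = 2.37064 mol × 162.2 g/mol = 384.52 g
Actual yield = 219.2 g
Percent yield = (219.2 / 384.52) × 100% = 57.0%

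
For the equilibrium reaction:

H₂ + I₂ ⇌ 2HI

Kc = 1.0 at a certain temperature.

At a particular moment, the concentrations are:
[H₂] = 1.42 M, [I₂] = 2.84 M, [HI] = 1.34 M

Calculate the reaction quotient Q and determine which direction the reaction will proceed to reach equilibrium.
Q = 0.445, Q < K, reaction proceeds forward (toward products)

Q = ([HI]^2) / ([H₂] × [I₂])
  = ((1.34)^2) / ((1.42)·(2.84)) = 1.7956/4.0328 = 0.4452
Since Q = 0.4452 < Kc = 1.0, the reaction proceeds forward (toward products) to reach equilibrium.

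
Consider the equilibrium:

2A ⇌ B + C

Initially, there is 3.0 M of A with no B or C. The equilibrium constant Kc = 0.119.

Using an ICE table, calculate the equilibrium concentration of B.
[B] = 0.612 M

ICE: [A] = 3.0 − 2x, [B] = [C] = x.
Kc = x²/(3.0 − 2x)² = 0.119 ⇒ √Kc = x/(3.0 − 2x).
x = √0.119·3.0/(1 + 2√0.119) = 0.34496·3.0/1.6899 = 0.61239.
[B] = x = 0.612 M.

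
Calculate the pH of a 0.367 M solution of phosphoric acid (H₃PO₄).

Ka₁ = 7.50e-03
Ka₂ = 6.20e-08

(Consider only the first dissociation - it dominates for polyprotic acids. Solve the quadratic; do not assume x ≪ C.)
pH = 1.31

x² + Ka₁·x − Ka₁·C = 0 with Ka₁ = 7.50e-03, C = 0.367.
x = (−Ka₁ + √(Ka₁² + 4·Ka₁·C))/2 = 4.8848e-02 M, so pH = 1.31.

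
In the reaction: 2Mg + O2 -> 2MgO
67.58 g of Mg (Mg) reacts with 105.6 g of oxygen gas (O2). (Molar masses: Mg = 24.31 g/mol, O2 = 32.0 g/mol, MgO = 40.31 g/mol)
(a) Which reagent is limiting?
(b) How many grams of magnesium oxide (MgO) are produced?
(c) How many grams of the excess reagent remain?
(a) Mg, (b) 112.1 g, (c) 61.12 g

Moles of Mg = 67.58 g ÷ 24.31 g/mol = 2.77993 mol
Moles of O2 = 105.6 g ÷ 32.0 g/mol = 3.3 mol
Moles ÷ coefficient: Mg: 2.77993/2 = 1.39, O2: 3.3/1 = 3.3
(a) Mg has the smaller value, so Mg is the limiting reagent.
(b) Moles of MgO = 2.77993 mol Mg × (2/2) = 2.77993 mol; mass = 2.77993 mol × 40.31 g/mol = 112.1 g
(c) O2 consumed = 2.77993 × (1/2) = 1.38996 mol; remaining = 3.3 − 1.38996 = 1.91004 mol; mass = 1.91004 mol × 32.0 g/mol = 61.12 g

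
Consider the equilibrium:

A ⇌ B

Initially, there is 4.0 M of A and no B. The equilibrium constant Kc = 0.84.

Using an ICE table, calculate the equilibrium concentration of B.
[B] = 1.826 M

ICE: [A] = 4.0 − x, [B] = x.
Kc = x/(4.0 − x) = 0.84 ⇒ x = 0.84·4.0/(1 + 0.84) = 3.36/1.84 = 1.826.
[B] = x = 1.826 M.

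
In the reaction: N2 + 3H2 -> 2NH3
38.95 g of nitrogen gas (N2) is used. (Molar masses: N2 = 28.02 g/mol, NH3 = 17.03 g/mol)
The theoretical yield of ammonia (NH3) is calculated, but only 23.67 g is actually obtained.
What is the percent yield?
Moles of N2 = 38.95 g ÷ 28.02 g/mol = 1.39008 mol
Mole ratio: 2 mol NH3 / 1 mol N2
Moles of NH3 = 1.39008 × (2/1) = 2.78016 mol
Theoretical yield = 2.78016 mol × 17.03 g/mol = 47.346 g
Actual yield = 23.67 g
Percent yield = (23.67 / 47.346) × 100% = 50.0%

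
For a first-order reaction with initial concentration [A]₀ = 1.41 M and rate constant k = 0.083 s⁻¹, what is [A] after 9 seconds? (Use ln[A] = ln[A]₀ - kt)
0.6680 M

ln[A] = ln[A]₀ - k·t = ln(1.41) - (0.083)·(9) = 0.3436 - 0.7470 = -0.4034
[A] = e^(-0.4034) = 0.6680 M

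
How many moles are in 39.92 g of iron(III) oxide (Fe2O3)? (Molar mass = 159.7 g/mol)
Moles = 39.92 g ÷ 159.7 g/mol = 0.25 mol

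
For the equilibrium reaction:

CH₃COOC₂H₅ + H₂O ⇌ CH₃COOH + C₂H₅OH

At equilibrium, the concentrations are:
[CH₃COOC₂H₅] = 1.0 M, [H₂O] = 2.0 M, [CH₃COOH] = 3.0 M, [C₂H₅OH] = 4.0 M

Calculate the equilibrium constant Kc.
K_c = 6.0000

Kc = ([CH₃COOH] × [C₂H₅OH]) / ([CH₃COOC₂H₅] × [H₂O])
   = ((3.0)·(4.0)) / ((1.0)·(2.0))
   = 12 / 2 = 6.0000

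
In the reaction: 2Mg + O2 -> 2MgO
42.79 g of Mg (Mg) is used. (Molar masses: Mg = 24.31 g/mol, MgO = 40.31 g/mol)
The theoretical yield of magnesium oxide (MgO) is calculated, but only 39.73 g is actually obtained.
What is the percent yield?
Moles of Mg = 42.79 g ÷ 24.31 g/mol = 1.76018 mol
Mole ratio: 2 mol MgO / 2 mol Mg
Moles of MgO = 1.76018 × (2/2) = 1.76018 mol
Theoretical yield = 1.76018 mol × 40.31 g/mol = 70.953 g
Actual yield = 39.73 g
Percent yield = (39.73 / 70.953) × 100% = 56.0%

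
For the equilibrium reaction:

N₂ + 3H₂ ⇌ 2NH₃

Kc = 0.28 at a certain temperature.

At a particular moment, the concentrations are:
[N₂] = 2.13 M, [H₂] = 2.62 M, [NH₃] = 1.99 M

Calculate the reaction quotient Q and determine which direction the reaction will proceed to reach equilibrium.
Q = 0.103, Q < K, reaction proceeds forward (toward products)

Q = ([NH₃]^2) / ([N₂] × [H₂]^3)
  = ((1.99)^2) / ((2.13)·(2.62)^3) = 3.9601/38.307 = 0.1034
Since Q = 0.1034 < Kc = 0.28, the reaction proceeds forward (toward products) to reach equilibrium.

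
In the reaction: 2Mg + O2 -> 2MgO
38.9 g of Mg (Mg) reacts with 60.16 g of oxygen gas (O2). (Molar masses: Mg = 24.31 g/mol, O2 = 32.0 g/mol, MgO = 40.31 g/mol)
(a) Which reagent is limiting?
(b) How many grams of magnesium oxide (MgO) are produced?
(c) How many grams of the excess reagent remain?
(a) Mg, (b) 64.5 g, (c) 34.56 g

Moles of Mg = 38.9 g ÷ 24.31 g/mol = 1.60016 mol
Moles of O2 = 60.16 g ÷ 32.0 g/mol = 1.88 mol
Moles ÷ coefficient: Mg: 1.60016/2 = 0.8001, O2: 1.88/1 = 1.88
(a) Mg has the smaller value, so Mg is the limiting reagent.
(b) Moles of MgO = 1.60016 mol Mg × (2/2) = 1.60016 mol; mass = 1.60016 mol × 40.31 g/mol = 64.5 g
(c) O2 consumed = 1.60016 × (1/2) = 0.800082 mol; remaining = 1.88 − 0.800082 = 1.07992 mol; mass = 1.07992 mol × 32.0 g/mol = 34.56 g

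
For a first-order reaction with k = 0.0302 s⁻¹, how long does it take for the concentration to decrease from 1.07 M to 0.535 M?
22.95 s

From ln[A] = ln[A]₀ - k·t: t = ln([A]₀/[A])/k = ln(1.07/0.535)/0.0302 = ln(2.0000)/0.0302 = 0.6931/0.0302 = 22.95 s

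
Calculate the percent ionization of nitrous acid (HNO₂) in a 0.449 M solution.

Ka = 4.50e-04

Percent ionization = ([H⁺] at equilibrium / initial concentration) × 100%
Percent ionization = 3.12%

Let x = [H⁺]. Ka = x²/(C - x) ⇒ x² + (4.50e-04)x - (4.50e-04)(0.449) = 0. x = 1.3991e-02. Percent = (1.3991e-02/0.449) × 100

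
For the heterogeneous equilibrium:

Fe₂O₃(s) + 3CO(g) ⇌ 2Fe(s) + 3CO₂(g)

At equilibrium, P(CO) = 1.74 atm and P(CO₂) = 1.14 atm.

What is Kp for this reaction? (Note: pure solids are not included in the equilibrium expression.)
K_p = 0.281

Solids (Fe₂O₃, Fe) are excluded.
Kp = P(CO₂)³/P(CO)³ = (1.14)³/(1.74)³ = 1.482/5.268 = 0.281.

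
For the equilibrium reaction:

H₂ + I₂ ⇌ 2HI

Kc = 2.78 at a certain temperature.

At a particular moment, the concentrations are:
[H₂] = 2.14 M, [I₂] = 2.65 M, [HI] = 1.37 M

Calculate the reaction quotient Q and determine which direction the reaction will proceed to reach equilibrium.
Q = 0.331, Q < K, reaction proceeds forward (toward products)

Q = ([HI]^2) / ([H₂] × [I₂])
  = ((1.37)^2) / ((2.14)·(2.65)) = 1.8769/5.671 = 0.331
Since Q = 0.331 < Kc = 2.78, the reaction proceeds forward (toward products) to reach equilibrium.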